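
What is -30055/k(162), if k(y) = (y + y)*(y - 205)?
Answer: 30055/13932 ≈ 2.1573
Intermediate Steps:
k(y) = 2*y*(-205 + y) (k(y) = (2*y)*(-205 + y) = 2*y*(-205 + y))
-30055/k(162) = -30055*1/(324*(-205 + 162)) = -30055/(2*162*(-43)) = -30055/(-13932) = -30055*(-1/13932) = 30055/13932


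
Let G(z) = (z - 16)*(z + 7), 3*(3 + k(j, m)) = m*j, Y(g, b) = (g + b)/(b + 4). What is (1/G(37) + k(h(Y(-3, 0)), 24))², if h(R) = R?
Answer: 69139225/853776 ≈ 80.980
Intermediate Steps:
Y(g, b) = (b + g)/(4 + b)
k(j, m) = -3 + j*m/3 (k(j, m) = -3 + (m*j)/3 = -3 + (j*m)/3 = -3 + j*m/3)
G(z) = (-16 + z)*(7 + z)
(1/G(37) + k(h(Y(-3, 0)), 24))² = (1/(-112 + 37² - 9*37) + (-3 + (⅓)*((0 - 3)/(4 + 0))*24))² = (1/(-112 + 1369 - 333) + (-3 + (⅓)*(-3/4)*24))² = (1/924 + (-3 + (⅓)*((¼)*(-3))*24))² = (1/924 + (-3 + (⅓)*(-¾)*24))² = (1/924 + (-3 - 6))² = (1/924 - 9)² = (-8315/924)² = 69139225/853776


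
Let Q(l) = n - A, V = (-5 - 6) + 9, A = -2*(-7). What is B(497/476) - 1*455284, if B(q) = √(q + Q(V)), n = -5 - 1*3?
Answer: -455284 + 5*I*√969/34 ≈ -4.5528e+5 + 4.5778*I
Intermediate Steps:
A = 14
n = -8 (n = -5 - 3 = -8)
V = -2 (V = -11 + 9 = -2)
Q(l) = -22 (Q(l) = -8 - 1*14 = -8 - 14 = -22)
B(q) = √(-22 + q) (B(q) = √(q - 22) = √(-22 + q))
B(497/476) - 1*455284 = √(-22 + 497/476) - 1*455284 = √(-22 + 497*(1/476)) - 455284 = √(-22 + 71/68) - 455284 = √(-1425/68) - 455284 = 5*I*√969/34 - 455284 = -455284 + 5*I*√969/34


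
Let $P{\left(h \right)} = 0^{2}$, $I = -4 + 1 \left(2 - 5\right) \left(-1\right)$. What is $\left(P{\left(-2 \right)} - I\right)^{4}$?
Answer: $1$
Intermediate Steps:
$I = -1$ ($I = -4 + 1 \left(\left(-3\right) \left(-1\right)\right) = -4 + 1 \cdot 3 = -4 + 3 = -1$)
$P{\left(h \right)} = 0$
$\left(P{\left(-2 \right)} - I\right)^{4} = \left(0 - -1\right)^{4} = \left(0 + 1\right)^{4} = 1^{4} = 1$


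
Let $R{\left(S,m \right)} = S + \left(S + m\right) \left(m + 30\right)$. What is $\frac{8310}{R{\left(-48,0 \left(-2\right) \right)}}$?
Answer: $- \frac{1385}{248} \approx -5.5847$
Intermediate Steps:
$R{\left(S,m \right)} = S + \left(30 + m\right) \left(S + m\right)$ ($R{\left(S,m \right)} = S + \left(S + m\right) \left(30 + m\right) = S + \left(30 + m\right) \left(S + m\right)$)
$\frac{8310}{R{\left(-48,0 \left(-2\right) \right)}} = \frac{8310}{\left(0 \left(-2\right)\right)^{2} + 30 \cdot 0 \left(-2\right) + 31 \left(-48\right) - 48 \cdot 0 \left(-2\right)} = \frac{8310}{0^{2} + 30 \cdot 0 - 1488 - 0} = \frac{8310}{0 + 0 - 1488 + 0} = \frac{8310}{-1488} = 8310 \left(- \frac{1}{1488}\right) = - \frac{1385}{248}$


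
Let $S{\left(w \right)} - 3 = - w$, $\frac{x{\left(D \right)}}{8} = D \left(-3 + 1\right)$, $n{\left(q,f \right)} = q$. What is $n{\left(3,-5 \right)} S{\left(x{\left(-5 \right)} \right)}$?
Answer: $-231$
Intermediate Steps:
$x{\left(D \right)} = - 16 D$ ($x{\left(D \right)} = 8 D \left(-3 + 1\right) = 8 D \left(-2\right) = 8 \left(- 2 D\right) = - 16 D$)
$S{\left(w \right)} = 3 - w$
$n{\left(3,-5 \right)} S{\left(x{\left(-5 \right)} \right)} = 3 \left(3 - \left(-16\right) \left(-5\right)\right) = 3 \left(3 - 80\right) = 3 \left(-77\right) = -231$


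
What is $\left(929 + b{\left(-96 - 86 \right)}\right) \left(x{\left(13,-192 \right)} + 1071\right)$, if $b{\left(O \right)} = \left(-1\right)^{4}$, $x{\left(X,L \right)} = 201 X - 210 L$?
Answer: $40923720$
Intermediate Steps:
$x{\left(X,L \right)} = - 210 L + 201 X$
$b{\left(O \right)} = 1$
$\left(929 + b{\left(-96 - 86 \right)}\right) \left(x{\left(13,-192 \right)} + 1071\right) = \left(929 + 1\right) \left(\left(\left(-210\right) \left(-192\right) + 201 \cdot 13\right) + 1071\right) = 930 \left(\left(40320 + 2613\right) + 1071\right) = 930 \left(42933 + 1071\right) = 930 \cdot 44004 = 40923720$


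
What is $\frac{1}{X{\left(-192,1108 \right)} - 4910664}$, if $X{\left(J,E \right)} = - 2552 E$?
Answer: $- \frac{1}{7738280} \approx -1.2923 \cdot 10^{-7}$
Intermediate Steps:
$\frac{1}{X{\left(-192,1108 \right)} - 4910664} = \frac{1}{\left(-2552\right) 1108 - 4910664} = \frac{1}{-2827616 - 4910664} = \frac{1}{-7738280} = - \frac{1}{7738280}$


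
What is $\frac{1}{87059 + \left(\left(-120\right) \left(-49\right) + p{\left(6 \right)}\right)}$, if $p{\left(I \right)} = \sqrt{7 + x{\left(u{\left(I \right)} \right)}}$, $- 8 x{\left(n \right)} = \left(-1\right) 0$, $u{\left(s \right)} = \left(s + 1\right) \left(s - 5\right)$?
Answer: $\frac{13277}{1233951102} - \frac{\sqrt{7}}{8637657714} \approx 1.0759 \cdot 10^{-5}$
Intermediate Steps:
$u{\left(s \right)} = \left(1 + s\right) \left(-5 + s\right)$
$x{\left(n \right)} = 0$ ($x{\left(n \right)} = - \frac{\left(-1\right) 0}{8} = \left(- \frac{1}{8}\right) 0 = 0$)
$p{\left(I \right)} = \sqrt{7}$ ($p{\left(I \right)} = \sqrt{7 + 0} = \sqrt{7}$)
$\frac{1}{87059 + \left(\left(-120\right) \left(-49\right) + p{\left(6 \right)}\right)} = \frac{1}{87059 + \left(\left(-120\right) \left(-49\right) + \sqrt{7}\right)} = \frac{1}{87059 + \left(5880 + \sqrt{7}\right)} = \frac{1}{92939 + \sqrt{7}}$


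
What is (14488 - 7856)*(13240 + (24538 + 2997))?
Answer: 270419800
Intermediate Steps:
(14488 - 7856)*(13240 + (24538 + 2997)) = 6632*(13240 + 27535) = 6632*40775 = 270419800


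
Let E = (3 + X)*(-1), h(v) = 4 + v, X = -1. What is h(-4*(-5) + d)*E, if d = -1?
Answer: -46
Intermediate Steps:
E = -2 (E = (3 - 1)*(-1) = 2*(-1) = -2)
h(-4*(-5) + d)*E = (4 + (-4*(-5) - 1))*(-2) = (4 + (20 - 1))*(-2) = (4 + 19)*(-2) = 23*(-2) = -46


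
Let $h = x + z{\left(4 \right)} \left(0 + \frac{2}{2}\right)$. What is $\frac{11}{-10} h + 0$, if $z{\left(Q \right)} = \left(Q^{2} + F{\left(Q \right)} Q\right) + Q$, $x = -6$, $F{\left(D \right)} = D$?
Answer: $-33$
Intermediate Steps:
$z{\left(Q \right)} = Q + 2 Q^{2}$ ($z{\left(Q \right)} = \left(Q^{2} + Q Q\right) + Q = \left(Q^{2} + Q^{2}\right) + Q = 2 Q^{2} + Q = Q + 2 Q^{2}$)
$h = 30$ ($h = -6 + 4 \left(1 + 2 \cdot 4\right) \left(0 + \frac{2}{2}\right) = -6 + 4 \left(1 + 8\right) \left(0 + 2 \cdot \frac{1}{2}\right) = -6 + 4 \cdot 9 \left(0 + 1\right) = -6 + 36 \cdot 1 = -6 + 36 = 30$)
$\frac{11}{-10} h + 0 = \frac{11}{-10} \cdot 30 + 0 = 11 \left(- \frac{1}{10}\right) 30 + 0 = \left(- \frac{11}{10}\right) 30 + 0 = -33 + 0 = -33$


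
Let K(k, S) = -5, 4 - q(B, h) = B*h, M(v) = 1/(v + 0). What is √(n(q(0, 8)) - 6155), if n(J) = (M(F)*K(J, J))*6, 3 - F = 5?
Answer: 2*I*√1535 ≈ 78.358*I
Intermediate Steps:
F = -2 (F = 3 - 1*5 = 3 - 5 = -2)
M(v) = 1/v
q(B, h) = 4 - B*h
n(J) = 15 (n(J) = (-5/(-2))*6 = -½*(-5)*6 = (5/2)*6 = 15)
√(n(q(0, 8)) - 6155) = √(15 - 6155) = √(-6140) = 2*I*√1535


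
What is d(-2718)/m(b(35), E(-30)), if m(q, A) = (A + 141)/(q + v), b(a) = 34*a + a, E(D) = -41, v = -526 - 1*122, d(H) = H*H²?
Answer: -2896437615966/25 ≈ -1.1586e+11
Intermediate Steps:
d(H) = H³
v = -648 (v = -526 - 122 = -648)
b(a) = 35*a
m(q, A) = (141 + A)/(-648 + q) (m(q, A) = (A + 141)/(q - 648) = (141 + A)/(-648 + q))
d(-2718)/m(b(35), E(-30)) = (-2718)³/(((141 - 41)/(-648 + 35*35))) = -20079290232/(100/(-648 + 1225)) = -20079290232/(100/577) = -20079290232/((1/577)*100) = -20079290232/100/577 = -20079290232*577/100 = -2896437615966/25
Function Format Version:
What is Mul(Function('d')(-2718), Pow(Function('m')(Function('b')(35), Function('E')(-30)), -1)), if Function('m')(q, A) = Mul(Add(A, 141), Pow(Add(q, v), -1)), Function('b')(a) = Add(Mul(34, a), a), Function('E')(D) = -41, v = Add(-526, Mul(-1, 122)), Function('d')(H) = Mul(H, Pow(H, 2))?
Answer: Rational(-2896437615966, 25) ≈ -1.1586e+11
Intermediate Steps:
Function('d')(H) = Pow(H, 3)
v = -648 (v = Add(-526, -122) = -648)
Function('b')(a) = Mul(35, a)
Function('m')(q, A) = Mul(Pow(Add(-648, q), -1), Add(141, A)) (Function('m')(q, A) = Mul(Add(A, 141), Pow(Add(q, -648), -1)) = Mul(Add(141, A), Pow(Add(-648, q), -1)) = Mul(Pow(Add(-648, q), -1), Add(141, A)))
Mul(Function('d')(-2718), Pow(Function('m')(Function('b')(35), Function('E')(-30)), -1)) = Mul(Pow(-2718, 3), Pow(Mul(Pow(Add(-648, Mul(35, 35)), -1), Add(141, -41)), -1)) = Mul(-20079290232, Pow(Mul(Pow(Add(-648, 1225), -1), 100), -1)) = Mul(-20079290232, Pow(Mul(Pow(577, -1), 100), -1)) = Mul(-20079290232, Pow(Mul(Rational(1, 577), 100), -1)) = Mul(-20079290232, Pow(Rational(100, 577), -1)) = Mul(-20079290232, Rational(577, 100)) = Rational(-2896437615966, 25)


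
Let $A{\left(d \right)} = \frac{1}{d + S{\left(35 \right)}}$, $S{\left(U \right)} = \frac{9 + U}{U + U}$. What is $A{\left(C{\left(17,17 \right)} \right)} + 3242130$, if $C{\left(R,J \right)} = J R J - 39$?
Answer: $\frac{553146283595}{170612} \approx 3.2421 \cdot 10^{6}$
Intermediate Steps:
$C{\left(R,J \right)} = -39 + R J^{2}$ ($C{\left(R,J \right)} = R J^{2} - 39 = -39 + R J^{2}$)
$S{\left(U \right)} = \frac{9 + U}{2 U}$
$A{\left(d \right)} = \frac{1}{\frac{22}{35} + d}$ ($A{\left(d \right)} = \frac{1}{d + \frac{9 + 35}{2 \cdot 35}} = \frac{1}{d + \frac{1}{2} \cdot \frac{1}{35} \cdot 44} = \frac{1}{d + \frac{22}{35}} = \frac{1}{\frac{22}{35} + d}$)
$A{\left(C{\left(17,17 \right)} \right)} + 3242130 = \frac{35}{22 + 35 \left(-39 + 17 \cdot 17^{2}\right)} + 3242130 = \frac{35}{22 + 35 \left(-39 + 17 \cdot 289\right)} + 3242130 = \frac{35}{22 + 35 \left(-39 + 4913\right)} + 3242130 = \frac{35}{22 + 35 \cdot 4874} + 3242130 = \frac{35}{22 + 170590} + 3242130 = \frac{35}{170612} + 3242130 = \frac{553146283595}{170612}$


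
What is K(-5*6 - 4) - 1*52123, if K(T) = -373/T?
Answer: -1771809/34 ≈ -52112.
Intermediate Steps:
K(-5*6 - 4) - 1*52123 = -373/(-5*6 - 4) - 1*52123 = -373/(-30 - 4) - 52123 = -373/(-34) - 52123 = -373*(-1/34) - 52123 = 373/34 - 52123 = -1771809/34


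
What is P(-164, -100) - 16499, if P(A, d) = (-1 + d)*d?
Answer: -6399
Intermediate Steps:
P(A, d) = d*(-1 + d)
P(-164, -100) - 16499 = -100*(-1 - 100) - 16499 = -100*(-101) - 16499 = 10100 - 16499 = -6399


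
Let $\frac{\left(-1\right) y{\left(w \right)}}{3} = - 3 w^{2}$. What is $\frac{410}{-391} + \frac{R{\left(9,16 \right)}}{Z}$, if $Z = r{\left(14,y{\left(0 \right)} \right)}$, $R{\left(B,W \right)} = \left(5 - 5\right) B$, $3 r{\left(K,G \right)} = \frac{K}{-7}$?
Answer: $- \frac{410}{391} \approx -1.0486$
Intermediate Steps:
$y{\left(w \right)} = 9 w^{2}$ ($y{\left(w \right)} = - 3 \left(- 3 w^{2}\right) = 9 w^{2}$)
$r{\left(K,G \right)} = - \frac{K}{21}$ ($r{\left(K,G \right)} = \frac{K \frac{1}{-7}}{3} = \frac{K \left(- \frac{1}{7}\right)}{3} = \frac{\left(- \frac{1}{7}\right) K}{3} = - \frac{K}{21}$)
$R{\left(B,W \right)} = 0$ ($R{\left(B,W \right)} = 0 B = 0$)
$Z = - \frac{2}{3}$ ($Z = \left(- \frac{1}{21}\right) 14 = - \frac{2}{3} \approx -0.66667$)
$\frac{410}{-391} + \frac{R{\left(9,16 \right)}}{Z} = \frac{410}{-391} + \frac{0}{- \frac{2}{3}} = 410 \left(- \frac{1}{391}\right) + 0 \left(- \frac{3}{2}\right) = - \frac{410}{391} + 0 = - \frac{410}{391}$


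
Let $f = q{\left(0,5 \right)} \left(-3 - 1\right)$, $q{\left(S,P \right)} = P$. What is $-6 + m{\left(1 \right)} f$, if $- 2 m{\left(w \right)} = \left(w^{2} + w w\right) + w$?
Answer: $24$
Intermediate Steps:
$m{\left(w \right)} = - w^{2} - \frac{w}{2}$ ($m{\left(w \right)} = - \frac{\left(w^{2} + w w\right) + w}{2} = - \frac{\left(w^{2} + w^{2}\right) + w}{2} = - \frac{2 w^{2} + w}{2} = - \frac{w + 2 w^{2}}{2} = - w^{2} - \frac{w}{2}$)
$f = -20$ ($f = 5 \left(-3 - 1\right) = 5 \left(-4\right) = -20$)
$-6 + m{\left(1 \right)} f = -6 + \left(-1\right) 1 \left(\frac{1}{2} + 1\right) \left(-20\right) = -6 + \left(-1\right) 1 \cdot \frac{3}{2} \left(-20\right) = -6 - -30 = -6 + 30 = 24$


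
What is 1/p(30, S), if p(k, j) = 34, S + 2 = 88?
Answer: 1/34 ≈ 0.029412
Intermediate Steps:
S = 86 (S = -2 + 88 = 86)
1/p(30, S) = 1/34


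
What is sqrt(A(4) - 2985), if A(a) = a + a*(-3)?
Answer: I*sqrt(2993) ≈ 54.708*I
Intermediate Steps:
A(a) = -2*a (A(a) = a - 3*a = -2*a)
sqrt(A(4) - 2985) = sqrt(-2*4 - 2985) = sqrt(-8 - 2985) = sqrt(-2993) = I*sqrt(2993)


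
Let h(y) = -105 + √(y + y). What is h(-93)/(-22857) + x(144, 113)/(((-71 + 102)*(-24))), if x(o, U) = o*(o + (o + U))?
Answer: -18330229/236189 - I*√186/22857 ≈ -77.608 - 0.00059667*I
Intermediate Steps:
h(y) = -105 + √2*√y (h(y) = -105 + √(2*y) = -105 + √2*√y)
x(o, U) = o*(U + 2*o) (x(o, U) = o*(o + (U + o)) = o*(U + 2*o))
h(-93)/(-22857) + x(144, 113)/(((-71 + 102)*(-24))) = (-105 + √2*√(-93))/(-22857) + (144*(113 + 2*144))/(((-71 + 102)*(-24))) = (-105 + √2*(I*√93))*(-1/22857) + (144*(113 + 288))/((31*(-24))) = (-105 + I*√186)*(-1/22857) + (144*401)/(-744) = (35/7619 - I*√186/22857) + 57744*(-1/744) = (35/7619 - I*√186/22857) - 2406/31 = -18330229/236189 - I*√186/22857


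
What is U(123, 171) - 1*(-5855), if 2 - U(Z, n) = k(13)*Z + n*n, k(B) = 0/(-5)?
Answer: -23384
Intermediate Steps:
k(B) = 0 (k(B) = 0*(-1/5) = 0)
U(Z, n) = 2 - n**2 (U(Z, n) = 2 - (0*Z + n*n) = 2 - (0 + n**2) = 2 - n**2)
U(123, 171) - 1*(-5855) = (2 - 1*171**2) - 1*(-5855) = (2 - 1*29241) + 5855 = (2 - 29241) + 5855 = -29239 + 5855 = -23384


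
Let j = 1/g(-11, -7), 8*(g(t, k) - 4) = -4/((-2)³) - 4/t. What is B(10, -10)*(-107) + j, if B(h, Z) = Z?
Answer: 773786/723 ≈ 1070.2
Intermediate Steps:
g(t, k) = 65/16 - 1/(2*t) (g(t, k) = 4 + (-4/((-2)³) - 4/t)/8 = 4 + (-4/(-8) - 4/t)/8 = 4 + (-4*(-⅛) - 4/t)/8 = 4 + (½ - 4/t)/8 = 4 + (1/16 - 1/(2*t)) = 65/16 - 1/(2*t))
j = 176/723 (j = 1/((1/16)*(-8 + 65*(-11))/(-11)) = 1/((1/16)*(-1/11)*(-8 - 715)) = 1/((1/16)*(-1/11)*(-723)) = 1/(723/176) = 176/723 ≈ 0.24343)
B(10, -10)*(-107) + j = -10*(-107) + 176/723 = 1070 + 176/723 = 773786/723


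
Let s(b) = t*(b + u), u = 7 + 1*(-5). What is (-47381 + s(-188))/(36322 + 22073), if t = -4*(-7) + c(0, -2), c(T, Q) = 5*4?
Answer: -56309/58395 ≈ -0.96428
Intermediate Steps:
c(T, Q) = 20
t = 48 (t = -4*(-7) + 20 = 28 + 20 = 48)
u = 2 (u = 7 - 5 = 2)
s(b) = 96 + 48*b (s(b) = 48*(b + 2) = 48*(2 + b) = 96 + 48*b)
(-47381 + s(-188))/(36322 + 22073) = (-47381 + (96 + 48*(-188)))/(36322 + 22073) = (-47381 + (96 - 9024))/58395 = (-47381 - 8928)*(1/58395) = -56309*1/58395 = -56309/58395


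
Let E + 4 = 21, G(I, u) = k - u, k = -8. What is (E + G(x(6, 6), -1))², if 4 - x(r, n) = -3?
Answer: 100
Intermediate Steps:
x(r, n) = 7 (x(r, n) = 4 - 1*(-3) = 4 + 3 = 7)
G(I, u) = -8 - u
E = 17 (E = -4 + 21 = 17)
(E + G(x(6, 6), -1))² = (17 + (-8 - 1*(-1)))² = (17 + (-8 + 1))² = (17 - 7)² = 10² = 100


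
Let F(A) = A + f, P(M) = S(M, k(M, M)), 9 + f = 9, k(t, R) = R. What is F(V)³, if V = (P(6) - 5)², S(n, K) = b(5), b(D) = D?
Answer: 0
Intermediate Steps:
f = 0 (f = -9 + 9 = 0)
S(n, K) = 5
P(M) = 5
V = 0 (V = (5 - 5)² = 0² = 0)
F(A) = A (F(A) = A + 0 = A)
F(V)³ = 0³ = 0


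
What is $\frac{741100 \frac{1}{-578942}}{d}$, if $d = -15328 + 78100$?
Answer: $- \frac{185275}{9085336806} \approx -2.0393 \cdot 10^{-5}$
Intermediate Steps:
$d = 62772$
$\frac{741100 \frac{1}{-578942}}{d} = \frac{741100 \frac{1}{-578942}}{62772} = 741100 \left(- \frac{1}{578942}\right) \frac{1}{62772} = \left(- \frac{370550}{289471}\right) \frac{1}{62772} = - \frac{185275}{9085336806}$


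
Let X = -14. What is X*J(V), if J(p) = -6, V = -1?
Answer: 84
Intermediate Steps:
X*J(V) = -14*(-6) = 84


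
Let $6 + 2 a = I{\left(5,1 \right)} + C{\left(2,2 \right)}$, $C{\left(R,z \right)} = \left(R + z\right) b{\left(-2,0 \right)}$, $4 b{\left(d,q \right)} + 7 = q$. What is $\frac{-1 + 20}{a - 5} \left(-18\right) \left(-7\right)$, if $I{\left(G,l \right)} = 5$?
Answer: $-266$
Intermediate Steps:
$b{\left(d,q \right)} = - \frac{7}{4} + \frac{q}{4}$
$C{\left(R,z \right)} = - \frac{7 R}{4} - \frac{7 z}{4}$ ($C{\left(R,z \right)} = \left(R + z\right) \left(- \frac{7}{4} + \frac{1}{4} \cdot 0\right) = \left(R + z\right) \left(- \frac{7}{4} + 0\right) = \left(R + z\right) \left(- \frac{7}{4}\right) = - \frac{7 R}{4} - \frac{7 z}{4}$)
$a = -4$ ($a = -3 + \frac{5 - 7}{2} = -3 + \frac{1}{2} \left(-2\right) = -3 - 1 = -4$)
$\frac{-1 + 20}{a - 5} \left(-18\right) \left(-7\right) = \frac{-1 + 20}{-4 - 5} \left(-18\right) \left(-7\right) = \frac{19}{-9} \left(-18\right) \left(-7\right) = 19 \left(- \frac{1}{9}\right) \left(-18\right) \left(-7\right) = \left(- \frac{19}{9}\right) \left(-18\right) \left(-7\right) = 38 \left(-7\right) = -266$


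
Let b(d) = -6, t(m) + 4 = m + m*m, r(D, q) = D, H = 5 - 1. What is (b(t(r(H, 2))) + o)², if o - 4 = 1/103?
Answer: 42025/10609 ≈ 3.9613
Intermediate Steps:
o = 413/103 (o = 4 + 1/103 = 413/103 ≈ 4.0097)
H = 4
t(m) = -4 + m + m² (t(m) = -4 + (m + m*m) = -4 + (m + m²) = -4 + m + m²)
(b(t(r(H, 2))) + o)² = (-6 + 413/103)² = (-205/103)² = 42025/10609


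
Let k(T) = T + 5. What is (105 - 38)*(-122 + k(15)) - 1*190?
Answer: -7024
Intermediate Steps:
k(T) = 5 + T
(105 - 38)*(-122 + k(15)) - 1*190 = (105 - 38)*(-122 + (5 + 15)) - 1*190 = 67*(-122 + 20) - 190 = 67*(-102) - 190 = -6834 - 190 = -7024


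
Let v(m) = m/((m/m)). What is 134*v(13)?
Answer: 1742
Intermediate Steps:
v(m) = m (v(m) = m/1 = m*1 = m)
134*v(13) = 134*13 = 1742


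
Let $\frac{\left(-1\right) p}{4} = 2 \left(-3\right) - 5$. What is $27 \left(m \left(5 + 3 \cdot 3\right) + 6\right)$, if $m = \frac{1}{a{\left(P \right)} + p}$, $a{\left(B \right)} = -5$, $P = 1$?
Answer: $\frac{2232}{13} \approx 171.69$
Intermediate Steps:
$p = 44$ ($p = - 4 \left(2 \left(-3\right) - 5\right) = - 4 \left(-6 - 5\right) = \left(-4\right) \left(-11\right) = 44$)
$m = \frac{1}{39}$ ($m = \frac{1}{-5 + 44} = \frac{1}{39} \approx 0.025641$)
$27 \left(m \left(5 + 3 \cdot 3\right) + 6\right) = 27 \left(\frac{5 + 3 \cdot 3}{39} + 6\right) = 27 \left(\frac{5 + 9}{39} + 6\right) = 27 \left(\frac{1}{39} \cdot 14 + 6\right) = 27 \left(\frac{14}{39} + 6\right) = 27 \cdot \frac{248}{39} = \frac{2232}{13}$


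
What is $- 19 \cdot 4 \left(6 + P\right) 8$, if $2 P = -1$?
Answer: $-3344$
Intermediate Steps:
$P = - \frac{1}{2}$ ($P = \frac{1}{2} \left(-1\right) = - \frac{1}{2} \approx -0.5$)
$- 19 \cdot 4 \left(6 + P\right) 8 = - 19 \cdot 4 \left(6 - \frac{1}{2}\right) 8 = - 19 \cdot 4 \cdot \frac{11}{2} \cdot 8 = \left(-19\right) 22 \cdot 8 = \left(-418\right) 8 = -3344$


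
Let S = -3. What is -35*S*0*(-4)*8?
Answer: 0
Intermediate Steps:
-35*S*0*(-4)*8 = -35*(-3*0)*(-4)*8 = -0*(-4)*8 = -35*0*8 = 0*8 = 0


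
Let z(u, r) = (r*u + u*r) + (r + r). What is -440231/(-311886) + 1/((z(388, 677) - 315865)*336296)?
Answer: 15607286211836051/11057136065874648 ≈ 1.4115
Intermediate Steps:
z(u, r) = 2*r + 2*r*u (z(u, r) = (r*u + r*u) + 2*r = 2*r*u + 2*r = 2*r + 2*r*u)
-440231/(-311886) + 1/((z(388, 677) - 315865)*336296) = -440231/(-311886) + 1/(2*677*(1 + 388) - 315865*336296) = -440231*(-1/311886) + (1/336296)/(2*677*389 - 315865) = 440231/311886 + (1/336296)/(526706 - 315865) = 440231/311886 + (1/336296)/210841 = 440231/311886 + (1/210841)*(1/336296) = 440231/311886 + 1/70904984936 = 15607286211836051/11057136065874648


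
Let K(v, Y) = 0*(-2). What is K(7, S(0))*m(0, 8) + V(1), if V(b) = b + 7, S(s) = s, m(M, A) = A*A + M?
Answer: 8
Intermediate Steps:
m(M, A) = M + A² (m(M, A) = A² + M = M + A²)
V(b) = 7 + b
K(v, Y) = 0
K(7, S(0))*m(0, 8) + V(1) = 0*(0 + 8²) + (7 + 1) = 0*(0 + 64) + 8 = 0*64 + 8 = 0 + 8 = 8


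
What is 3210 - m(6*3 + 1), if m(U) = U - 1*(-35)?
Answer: 3156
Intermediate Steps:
m(U) = 35 + U (m(U) = U + 35 = 35 + U)
3210 - m(6*3 + 1) = 3210 - (35 + (6*3 + 1)) = 3210 - (35 + (18 + 1)) = 3210 - (35 + 19) = 3210 - 1*54 = 3210 - 54 = 3156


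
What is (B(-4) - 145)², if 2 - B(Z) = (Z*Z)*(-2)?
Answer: 12321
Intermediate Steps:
B(Z) = 2 + 2*Z² (B(Z) = 2 - Z*Z*(-2) = 2 - Z²*(-2) = 2 - (-2)*Z² = 2 + 2*Z²)
(B(-4) - 145)² = ((2 + 2*(-4)²) - 145)² = ((2 + 2*16) - 145)² = ((2 + 32) - 145)² = (34 - 145)² = (-111)² = 12321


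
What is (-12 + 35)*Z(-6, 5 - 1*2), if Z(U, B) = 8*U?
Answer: -1104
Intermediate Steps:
(-12 + 35)*Z(-6, 5 - 1*2) = (-12 + 35)*(8*(-6)) = 23*(-48) = -1104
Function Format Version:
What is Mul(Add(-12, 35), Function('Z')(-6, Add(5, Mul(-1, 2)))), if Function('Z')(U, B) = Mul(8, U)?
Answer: -1104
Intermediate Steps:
Mul(Add(-12, 35), Function('Z')(-6, Add(5, Mul(-1, 2)))) = Mul(Add(-12, 35), Mul(8, -6)) = Mul(23, -48) = -1104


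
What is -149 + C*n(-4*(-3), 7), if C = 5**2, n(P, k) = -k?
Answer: -324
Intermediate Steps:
C = 25
-149 + C*n(-4*(-3), 7) = -149 + 25*(-1*7) = -149 + 25*(-7) = -149 - 175 = -324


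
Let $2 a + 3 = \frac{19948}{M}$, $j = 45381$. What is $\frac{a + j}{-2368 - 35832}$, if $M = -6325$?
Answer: $- \frac{574030727}{483230000} \approx -1.1879$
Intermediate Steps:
$a = - \frac{38923}{12650}$ ($a = - \frac{3}{2} + \frac{19948 \frac{1}{-6325}}{2} = - \frac{3}{2} + \frac{19948 \left(- \frac{1}{6325}\right)}{2} = - \frac{3}{2} + \frac{1}{2} \left(- \frac{19948}{6325}\right) = - \frac{3}{2} - \frac{9974}{6325} = - \frac{38923}{12650} \approx -3.0769$)
$\frac{a + j}{-2368 - 35832} = \frac{- \frac{38923}{12650} + 45381}{-2368 - 35832} = \frac{574030727}{12650 \left(-38200\right)} = \frac{574030727}{12650} \left(- \frac{1}{38200}\right) = - \frac{574030727}{483230000}$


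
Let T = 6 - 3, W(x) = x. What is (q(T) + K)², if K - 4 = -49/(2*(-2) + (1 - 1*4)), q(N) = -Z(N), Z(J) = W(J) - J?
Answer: 121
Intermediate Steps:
Z(J) = 0 (Z(J) = J - J = 0)
T = 3
q(N) = 0 (q(N) = -1*0 = 0)
K = 11 (K = 4 - 49/(2*(-2) + (1 - 1*4)) = 4 - 49/(-4 + (1 - 4)) = 4 - 49/(-4 - 3) = 4 - 49/(-7) = 4 - 49*(-⅐) = 4 + 7 = 11)
(q(T) + K)² = (0 + 11)² = 11² = 121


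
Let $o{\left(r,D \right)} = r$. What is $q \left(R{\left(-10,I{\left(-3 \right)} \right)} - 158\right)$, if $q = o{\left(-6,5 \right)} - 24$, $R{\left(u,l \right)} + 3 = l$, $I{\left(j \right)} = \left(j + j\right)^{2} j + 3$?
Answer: $7980$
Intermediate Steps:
$I{\left(j \right)} = 3 + 4 j^{3}$ ($I{\left(j \right)} = \left(2 j\right)^{2} j + 3 = 4 j^{2} j + 3 = 4 j^{3} + 3 = 3 + 4 j^{3}$)
$R{\left(u,l \right)} = -3 + l$
$q = -30$ ($q = -6 - 24 = -30$)
$q \left(R{\left(-10,I{\left(-3 \right)} \right)} - 158\right) = - 30 \left(\left(-3 + \left(3 + 4 \left(-3\right)^{3}\right)\right) - 158\right) = - 30 \left(\left(-3 + \left(3 + 4 \left(-27\right)\right)\right) - 158\right) = - 30 \left(\left(-3 + \left(3 - 108\right)\right) - 158\right) = - 30 \left(\left(-3 - 105\right) - 158\right) = - 30 \left(-108 - 158\right) = \left(-30\right) \left(-266\right) = 7980$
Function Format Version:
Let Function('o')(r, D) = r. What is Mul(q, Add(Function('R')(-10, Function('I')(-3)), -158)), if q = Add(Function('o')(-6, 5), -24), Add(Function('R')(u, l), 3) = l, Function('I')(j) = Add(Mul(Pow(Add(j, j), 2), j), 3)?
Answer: 7980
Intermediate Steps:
Function('I')(j) = Add(3, Mul(4, Pow(j, 3))) (Function('I')(j) = Add(Mul(Pow(Mul(2, j), 2), j), 3) = Add(Mul(Mul(4, Pow(j, 2)), j), 3) = Add(Mul(4, Pow(j, 3)), 3) = Add(3, Mul(4, Pow(j, 3))))
Function('R')(u, l) = Add(-3, l)
q = -30 (q = Add(-6, -24) = -30)
Mul(q, Add(Function('R')(-10, Function('I')(-3)), -158)) = Mul(-30, Add(Add(-3, Add(3, Mul(4, Pow(-3, 3)))), -158)) = Mul(-30, Add(Add(-3, Add(3, Mul(4, -27))), -158)) = Mul(-30, Add(Add(-3, Add(3, -108)), -158)) = Mul(-30, Add(Add(-3, -105), -158)) = Mul(-30, Add(-108, -158)) = Mul(-30, -266) = 7980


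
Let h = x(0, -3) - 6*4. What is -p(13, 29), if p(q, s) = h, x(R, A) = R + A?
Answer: 27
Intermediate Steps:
x(R, A) = A + R
h = -27 (h = (-3 + 0) - 6*4 = -3 - 1*24 = -3 - 24 = -27)
p(q, s) = -27
-p(13, 29) = -1*(-27) = 27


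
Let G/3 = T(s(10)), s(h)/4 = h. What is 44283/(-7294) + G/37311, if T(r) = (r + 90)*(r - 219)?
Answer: -720479051/90715478 ≈ -7.9422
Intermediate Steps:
s(h) = 4*h
T(r) = (-219 + r)*(90 + r) (T(r) = (90 + r)*(-219 + r) = (-219 + r)*(90 + r))
G = -69810 (G = 3*(-19710 + (4*10)² - 516*10) = 3*(-19710 + 40² - 129*40) = 3*(-19710 + 1600 - 5160) = 3*(-23270) = -69810)
44283/(-7294) + G/37311 = 44283/(-7294) - 69810/37311 = 44283*(-1/7294) - 69810*1/37311 = -44283/7294 - 23270/12437 = -720479051/90715478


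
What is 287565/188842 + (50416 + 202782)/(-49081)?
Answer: -33700438951/9268554202 ≈ -3.6360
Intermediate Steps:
287565/188842 + (50416 + 202782)/(-49081) = 287565*(1/188842) + 253198*(-1/49081) = 287565/188842 - 253198/49081 = -33700438951/9268554202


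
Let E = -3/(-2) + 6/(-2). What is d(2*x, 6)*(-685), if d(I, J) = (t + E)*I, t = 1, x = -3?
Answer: -2055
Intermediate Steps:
E = -3/2 (E = -3*(-½) + 6*(-½) = 3/2 - 3 = -3/2 ≈ -1.5000)
d(I, J) = -I/2 (d(I, J) = (1 - 3/2)*I = -I/2)
d(2*x, 6)*(-685) = -(-3)*(-685) = -½*(-6)*(-685) = 3*(-685) = -2055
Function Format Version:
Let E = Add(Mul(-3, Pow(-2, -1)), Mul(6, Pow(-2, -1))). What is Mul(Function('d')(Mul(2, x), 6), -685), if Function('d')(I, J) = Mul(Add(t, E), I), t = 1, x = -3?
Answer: -2055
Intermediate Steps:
E = Rational(-3, 2) (E = Add(Mul(-3, Rational(-1, 2)), Mul(6, Rational(-1, 2))) = Add(Rational(3, 2), -3) = Rational(-3, 2) ≈ -1.5000)
Function('d')(I, J) = Mul(Rational(-1, 2), I) (Function('d')(I, J) = Mul(Add(1, Rational(-3, 2)), I) = Mul(Rational(-1, 2), I))
Mul(Function('d')(Mul(2, x), 6), -685) = Mul(Mul(Rational(-1, 2), Mul(2, -3)), -685) = Mul(Mul(Rational(-1, 2), -6), -685) = Mul(3, -685) = -2055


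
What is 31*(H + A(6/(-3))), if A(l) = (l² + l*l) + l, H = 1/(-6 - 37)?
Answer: 7967/43 ≈ 185.28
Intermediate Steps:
H = -1/43 (H = 1/(-43) = -1/43 ≈ -0.023256)
A(l) = l + 2*l² (A(l) = (l² + l²) + l = 2*l² + l = l + 2*l²)
31*(H + A(6/(-3))) = 31*(-1/43 + (6/(-3))*(1 + 2*(6/(-3)))) = 31*(-1/43 + (6*(-⅓))*(1 + 2*(6*(-⅓)))) = 31*(-1/43 - 2*(1 + 2*(-2))) = 31*(-1/43 - 2*(1 - 4)) = 31*(-1/43 - 2*(-3)) = 31*(-1/43 + 6) = 31*(257/43) = 7967/43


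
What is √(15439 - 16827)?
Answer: 2*I*√347 ≈ 37.256*I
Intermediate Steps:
√(15439 - 16827) = √(-1388) = 2*I*√347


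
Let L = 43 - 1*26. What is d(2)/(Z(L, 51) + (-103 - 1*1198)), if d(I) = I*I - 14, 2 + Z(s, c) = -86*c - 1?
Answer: 1/569 ≈ 0.0017575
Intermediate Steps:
L = 17 (L = 43 - 26 = 17)
Z(s, c) = -3 - 86*c (Z(s, c) = -2 + (-86*c - 1) = -2 + (-1 - 86*c) = -3 - 86*c)
d(I) = -14 + I² (d(I) = I² - 14 = -14 + I²)
d(2)/(Z(L, 51) + (-103 - 1*1198)) = (-14 + 2²)/((-3 - 86*51) + (-103 - 1*1198)) = (-14 + 4)/((-3 - 4386) + (-103 - 1198)) = -10/(-4389 - 1301) = -10/(-5690) = -10*(-1/5690) = 1/569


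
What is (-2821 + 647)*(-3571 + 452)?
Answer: 6780706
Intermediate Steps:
(-2821 + 647)*(-3571 + 452) = -2174*(-3119) = 6780706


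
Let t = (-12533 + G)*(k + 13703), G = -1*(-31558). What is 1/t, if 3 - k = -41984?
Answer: 1/1059502250 ≈ 9.4384e-10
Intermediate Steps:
k = 41987 (k = 3 - 1*(-41984) = 3 + 41984 = 41987)
G = 31558
t = 1059502250 (t = (-12533 + 31558)*(41987 + 13703) = 19025*55690 = 1059502250)
1/t = 1/1059502250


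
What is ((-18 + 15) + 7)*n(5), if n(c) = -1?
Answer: -4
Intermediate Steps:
((-18 + 15) + 7)*n(5) = ((-18 + 15) + 7)*(-1) = (-3 + 7)*(-1) = 4*(-1) = -4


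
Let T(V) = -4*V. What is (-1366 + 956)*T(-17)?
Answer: -27880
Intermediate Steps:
(-1366 + 956)*T(-17) = (-1366 + 956)*(-4*(-17)) = -410*68 = -27880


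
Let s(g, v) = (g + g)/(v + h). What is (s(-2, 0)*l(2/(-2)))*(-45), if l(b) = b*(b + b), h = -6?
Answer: -60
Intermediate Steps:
s(g, v) = 2*g/(-6 + v) (s(g, v) = (g + g)/(v - 6) = (2*g)/(-6 + v) = 2*g/(-6 + v))
l(b) = 2*b² (l(b) = b*(2*b) = 2*b²)
(s(-2, 0)*l(2/(-2)))*(-45) = ((2*(-2)/(-6 + 0))*(2*(2/(-2))²))*(-45) = ((2*(-2)/(-6))*(2*(2*(-½))²))*(-45) = ((2*(-2)*(-⅙))*(2*(-1)²))*(-45) = (2*(2*1)/3)*(-45) = ((⅔)*2)*(-45) = (4/3)*(-45) = -60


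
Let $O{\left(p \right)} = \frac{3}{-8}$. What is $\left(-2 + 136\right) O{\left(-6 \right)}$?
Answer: $- \frac{201}{4} \approx -50.25$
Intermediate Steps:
$O{\left(p \right)} = - \frac{3}{8}$ ($O{\left(p \right)} = 3 \left(- \frac{1}{8}\right) = - \frac{3}{8}$)
$\left(-2 + 136\right) O{\left(-6 \right)} = \left(-2 + 136\right) \left(- \frac{3}{8}\right) = 134 \left(- \frac{3}{8}\right) = - \frac{201}{4}$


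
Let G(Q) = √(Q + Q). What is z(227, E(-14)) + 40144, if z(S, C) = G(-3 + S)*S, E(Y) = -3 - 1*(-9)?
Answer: 40144 + 1816*√7 ≈ 44949.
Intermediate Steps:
G(Q) = √2*√Q (G(Q) = √(2*Q) = √2*√Q)
E(Y) = 6 (E(Y) = -3 + 9 = 6)
z(S, C) = S*√2*√(-3 + S) (z(S, C) = (√2*√(-3 + S))*S = S*√2*√(-3 + S))
z(227, E(-14)) + 40144 = 227*√(-6 + 2*227) + 40144 = 227*√(-6 + 454) + 40144 = 227*√448 + 40144 = 227*(8*√7) + 40144 = 1816*√7 + 40144 = 40144 + 1816*√7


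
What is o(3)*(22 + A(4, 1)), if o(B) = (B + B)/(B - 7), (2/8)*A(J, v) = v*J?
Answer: -57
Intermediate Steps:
A(J, v) = 4*J*v (A(J, v) = 4*(v*J) = 4*(J*v) = 4*J*v)
o(B) = 2*B/(-7 + B) (o(B) = (2*B)/(-7 + B) = 2*B/(-7 + B))
o(3)*(22 + A(4, 1)) = (2*3/(-7 + 3))*(22 + 4*4*1) = (2*3/(-4))*(22 + 16) = (2*3*(-1/4))*38 = -3/2*38 = -57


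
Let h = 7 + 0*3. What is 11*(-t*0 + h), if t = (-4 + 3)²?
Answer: 77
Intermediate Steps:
h = 7 (h = 7 + 0 = 7)
t = 1 (t = (-1)² = 1)
11*(-t*0 + h) = 11*(-1*1*0 + 7) = 11*(-1*0 + 7) = 11*(0 + 7) = 11*7 = 77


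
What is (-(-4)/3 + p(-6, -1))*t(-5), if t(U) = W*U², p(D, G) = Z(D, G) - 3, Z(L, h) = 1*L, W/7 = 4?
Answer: -16100/3 ≈ -5366.7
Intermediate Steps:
W = 28 (W = 7*4 = 28)
Z(L, h) = L
p(D, G) = -3 + D (p(D, G) = D - 3 = -3 + D)
t(U) = 28*U²
(-(-4)/3 + p(-6, -1))*t(-5) = (-(-4)/3 + (-3 - 6))*(28*(-5)²) = (-(-4)/3 - 9)*(28*25) = (-2*(-⅔) - 9)*700 = (4/3 - 9)*700 = -23/3*700 = -16100/3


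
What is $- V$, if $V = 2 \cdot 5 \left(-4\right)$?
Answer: $40$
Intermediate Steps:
$V = -40$ ($V = 10 \left(-4\right) = -40$)
$- V = \left(-1\right) \left(-40\right) = 40$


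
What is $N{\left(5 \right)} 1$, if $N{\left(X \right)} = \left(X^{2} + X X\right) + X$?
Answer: $55$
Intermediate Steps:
$N{\left(X \right)} = X + 2 X^{2}$ ($N{\left(X \right)} = \left(X^{2} + X^{2}\right) + X = 2 X^{2} + X = X + 2 X^{2}$)
$N{\left(5 \right)} 1 = 5 \left(1 + 2 \cdot 5\right) 1 = 5 \left(1 + 10\right) 1 = 5 \cdot 11 \cdot 1 = 55 \cdot 1 = 55$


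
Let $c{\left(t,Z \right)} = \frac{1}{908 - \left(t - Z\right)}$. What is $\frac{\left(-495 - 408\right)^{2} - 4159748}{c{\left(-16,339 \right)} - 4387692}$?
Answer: $\frac{4223900157}{5541654995} \approx 0.76221$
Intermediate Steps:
$c{\left(t,Z \right)} = \frac{1}{908 + Z - t}$ ($c{\left(t,Z \right)} = \frac{1}{908 + \left(Z - t\right)} = \frac{1}{908 + Z - t}$)
$\frac{\left(-495 - 408\right)^{2} - 4159748}{c{\left(-16,339 \right)} - 4387692} = \frac{\left(-495 - 408\right)^{2} - 4159748}{\frac{1}{908 + 339 - -16} - 4387692} = \frac{\left(-903\right)^{2} - 4159748}{\frac{1}{908 + 339 + 16} - 4387692} = \frac{815409 - 4159748}{\frac{1}{1263} - 4387692} = - \frac{3344339}{\frac{1}{1263} - 4387692} = - \frac{3344339}{- \frac{5541654995}{1263}} = \left(-3344339\right) \left(- \frac{1263}{5541654995}\right) = \frac{4223900157}{5541654995}$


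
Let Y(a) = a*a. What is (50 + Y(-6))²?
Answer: 7396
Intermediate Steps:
Y(a) = a²
(50 + Y(-6))² = (50 + (-6)²)² = (50 + 36)² = 86² = 7396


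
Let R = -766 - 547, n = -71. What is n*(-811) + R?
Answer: 56268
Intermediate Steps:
R = -1313
n*(-811) + R = -71*(-811) - 1313 = 57581 - 1313 = 56268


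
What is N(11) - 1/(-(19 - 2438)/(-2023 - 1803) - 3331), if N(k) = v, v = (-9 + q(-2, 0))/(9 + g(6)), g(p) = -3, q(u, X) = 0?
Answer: -38232823/25493650 ≈ -1.4997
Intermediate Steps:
v = -3/2 (v = (-9 + 0)/(9 - 3) = -9/6 = -9*⅙ = -3/2 ≈ -1.5000)
N(k) = -3/2
N(11) - 1/(-(19 - 2438)/(-2023 - 1803) - 3331) = -3/2 - 1/(-(19 - 2438)/(-2023 - 1803) - 3331) = -3/2 - 1/(-(-2419)/(-3826) - 3331) = -3/2 - 1/(-(-2419)*(-1)/3826 - 3331) = -3/2 - 1/(-1*2419/3826 - 3331) = -3/2 - 1/(-2419/3826 - 3331) = -3/2 - 1/(-12746825/3826) = -3/2 - 1*(-3826/12746825) = -3/2 + 3826/12746825 = -38232823/25493650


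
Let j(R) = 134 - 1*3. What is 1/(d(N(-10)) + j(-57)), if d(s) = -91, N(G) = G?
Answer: 1/40 ≈ 0.025000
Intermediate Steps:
j(R) = 131 (j(R) = 134 - 3 = 131)
1/(d(N(-10)) + j(-57)) = 1/(-91 + 131) = 1/40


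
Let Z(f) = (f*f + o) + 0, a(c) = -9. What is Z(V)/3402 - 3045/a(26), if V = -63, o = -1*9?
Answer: 64165/189 ≈ 339.50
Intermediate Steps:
o = -9
Z(f) = -9 + f**2 (Z(f) = (f*f - 9) + 0 = (f**2 - 9) + 0 = (-9 + f**2) + 0 = -9 + f**2)
Z(V)/3402 - 3045/a(26) = (-9 + (-63)**2)/3402 - 3045/(-9) = (-9 + 3969)*(1/3402) - 3045*(-1/9) = 3960*(1/3402) + 1015/3 = 220/189 + 1015/3 = 64165/189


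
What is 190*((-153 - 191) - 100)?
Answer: -84360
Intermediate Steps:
190*((-153 - 191) - 100) = 190*(-344 - 100) = 190*(-444) = -84360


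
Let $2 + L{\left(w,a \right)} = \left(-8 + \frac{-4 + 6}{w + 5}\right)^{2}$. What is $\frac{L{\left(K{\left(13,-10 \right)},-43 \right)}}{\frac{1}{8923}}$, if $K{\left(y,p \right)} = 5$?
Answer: $\frac{13125733}{25} \approx 5.2503 \cdot 10^{5}$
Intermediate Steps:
$L{\left(w,a \right)} = -2 + \left(-8 + \frac{2}{5 + w}\right)^{2}$ ($L{\left(w,a \right)} = -2 + \left(-8 + \frac{-4 + 6}{w + 5}\right)^{2} = -2 + \left(-8 + \frac{2}{5 + w}\right)^{2}$)
$\frac{L{\left(K{\left(13,-10 \right)},-43 \right)}}{\frac{1}{8923}} = \frac{2 \frac{1}{25 + 5^{2} + 10 \cdot 5} \left(697 + 31 \cdot 5^{2} + 294 \cdot 5\right)}{\frac{1}{8923}} = \frac{2 \left(697 + 31 \cdot 25 + 1470\right)}{25 + 25 + 50} \frac{1}{\frac{1}{8923}} = \frac{2 \left(697 + 775 + 1470\right)}{100} \cdot 8923 = 2 \cdot \frac{1}{100} \cdot 2942 \cdot 8923 = \frac{1471}{25} \cdot 8923 = \frac{13125733}{25}$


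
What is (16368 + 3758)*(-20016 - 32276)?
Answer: -1052428792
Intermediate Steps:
(16368 + 3758)*(-20016 - 32276) = 20126*(-52292) = -1052428792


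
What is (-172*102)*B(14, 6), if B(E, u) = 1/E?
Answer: -8772/7 ≈ -1253.1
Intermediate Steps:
(-172*102)*B(14, 6) = -172*102/14 = -17544*1/14 = -8772/7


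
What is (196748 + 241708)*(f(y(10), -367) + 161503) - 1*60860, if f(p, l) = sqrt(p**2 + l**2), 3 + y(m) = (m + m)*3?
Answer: 70811898508 + 438456*sqrt(137938) ≈ 7.0975e+10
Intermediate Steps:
y(m) = -3 + 6*m (y(m) = -3 + (m + m)*3 = -3 + (2*m)*3 = -3 + 6*m)
f(p, l) = sqrt(l**2 + p**2)
(196748 + 241708)*(f(y(10), -367) + 161503) - 1*60860 = (196748 + 241708)*(sqrt((-367)**2 + (-3 + 6*10)**2) + 161503) - 1*60860 = 438456*(sqrt(134689 + (-3 + 60)**2) + 161503) - 60860 = 438456*(sqrt(134689 + 57**2) + 161503) - 60860 = 438456*(sqrt(134689 + 3249) + 161503) - 60860 = 438456*(sqrt(137938) + 161503) - 60860 = 438456*(161503 + sqrt(137938)) - 60860 = (70811959368 + 438456*sqrt(137938)) - 60860 = 70811898508 + 438456*sqrt(137938)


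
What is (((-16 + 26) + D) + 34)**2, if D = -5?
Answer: 1521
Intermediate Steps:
(((-16 + 26) + D) + 34)**2 = (((-16 + 26) - 5) + 34)**2 = ((10 - 5) + 34)**2 = (5 + 34)**2 = 39**2 = 1521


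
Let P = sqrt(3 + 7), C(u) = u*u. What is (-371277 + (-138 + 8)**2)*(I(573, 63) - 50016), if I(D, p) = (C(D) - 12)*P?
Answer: 17724520032 - 116347993509*sqrt(10) ≈ -3.5020e+11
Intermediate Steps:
C(u) = u**2
P = sqrt(10) ≈ 3.1623
I(D, p) = sqrt(10)*(-12 + D**2) (I(D, p) = (D**2 - 12)*sqrt(10) = (-12 + D**2)*sqrt(10) = sqrt(10)*(-12 + D**2))
(-371277 + (-138 + 8)**2)*(I(573, 63) - 50016) = (-371277 + (-138 + 8)**2)*(sqrt(10)*(-12 + 573**2) - 50016) = (-371277 + (-130)**2)*(sqrt(10)*(-12 + 328329) - 50016) = (-371277 + 16900)*(sqrt(10)*328317 - 50016) = -354377*(328317*sqrt(10) - 50016) = -354377*(-50016 + 328317*sqrt(10)) = 17724520032 - 116347993509*sqrt(10)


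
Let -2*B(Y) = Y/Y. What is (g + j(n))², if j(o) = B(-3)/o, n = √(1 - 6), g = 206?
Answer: (2060 + I*√5)²/100 ≈ 42436.0 + 92.126*I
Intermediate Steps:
n = I*√5 (n = √(-5) = I*√5 ≈ 2.2361*I)
B(Y) = -½ (B(Y) = -Y/(2*Y) = -½*1 = -½)
j(o) = -1/(2*o)
(g + j(n))² = (206 - (-I*√5/5)/2)² = (206 - (-1)*I*√5/10)² = (206 + I*√5/10)²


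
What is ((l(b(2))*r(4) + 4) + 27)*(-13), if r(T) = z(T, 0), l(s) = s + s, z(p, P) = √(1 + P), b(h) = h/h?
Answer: -429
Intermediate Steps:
b(h) = 1
l(s) = 2*s
r(T) = 1 (r(T) = √(1 + 0) = √1 = 1)
((l(b(2))*r(4) + 4) + 27)*(-13) = (((2*1)*1 + 4) + 27)*(-13) = ((2*1 + 4) + 27)*(-13) = ((2 + 4) + 27)*(-13) = (6 + 27)*(-13) = 33*(-13) = -429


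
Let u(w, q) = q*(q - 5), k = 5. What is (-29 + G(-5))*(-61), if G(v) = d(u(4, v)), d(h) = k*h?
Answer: -13481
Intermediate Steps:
u(w, q) = q*(-5 + q)
d(h) = 5*h
G(v) = 5*v*(-5 + v) (G(v) = 5*(v*(-5 + v)) = 5*v*(-5 + v))
(-29 + G(-5))*(-61) = (-29 + 5*(-5)*(-5 - 5))*(-61) = (-29 + 5*(-5)*(-10))*(-61) = (-29 + 250)*(-61) = 221*(-61) = -13481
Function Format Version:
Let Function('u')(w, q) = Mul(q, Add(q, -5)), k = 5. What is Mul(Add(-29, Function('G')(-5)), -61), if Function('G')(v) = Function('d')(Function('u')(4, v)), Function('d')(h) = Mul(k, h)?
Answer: -13481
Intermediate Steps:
Function('u')(w, q) = Mul(q, Add(-5, q))
Function('d')(h) = Mul(5, h)
Function('G')(v) = Mul(5, v, Add(-5, v)) (Function('G')(v) = Mul(5, Mul(v, Add(-5, v))) = Mul(5, v, Add(-5, v)))
Mul(Add(-29, Function('G')(-5)), -61) = Mul(Add(-29, Mul(5, -5, Add(-5, -5))), -61) = Mul(Add(-29, Mul(5, -5, -10)), -61) = Mul(Add(-29, 250), -61) = Mul(221, -61) = -13481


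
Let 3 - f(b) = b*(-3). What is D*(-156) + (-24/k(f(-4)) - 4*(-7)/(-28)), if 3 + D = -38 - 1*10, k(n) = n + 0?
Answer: 23873/3 ≈ 7957.7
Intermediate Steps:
f(b) = 3 + 3*b (f(b) = 3 - b*(-3) = 3 - (-3)*b = 3 + 3*b)
k(n) = n
D = -51 (D = -3 + (-38 - 1*10) = -3 + (-38 - 10) = -3 - 48 = -51)
D*(-156) + (-24/k(f(-4)) - 4*(-7)/(-28)) = -51*(-156) + (-24/(3 + 3*(-4)) - 4*(-7)/(-28)) = 7956 + (-24/(3 - 12) + 28*(-1/28)) = 7956 + (-24/(-9) - 1) = 7956 + (-24*(-⅑) - 1) = 7956 + (8/3 - 1) = 7956 + 5/3 = 23873/3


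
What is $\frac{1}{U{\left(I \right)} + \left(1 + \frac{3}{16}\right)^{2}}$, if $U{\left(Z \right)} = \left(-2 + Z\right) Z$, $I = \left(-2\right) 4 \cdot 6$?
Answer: $\frac{256}{614761} \approx 0.00041642$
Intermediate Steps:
$I = -48$ ($I = \left(-8\right) 6 = -48$)
$U{\left(Z \right)} = Z \left(-2 + Z\right)$
$\frac{1}{U{\left(I \right)} + \left(1 + \frac{3}{16}\right)^{2}} = \frac{1}{- 48 \left(-2 - 48\right) + \left(1 + \frac{3}{16}\right)^{2}} = \frac{1}{\left(-48\right) \left(-50\right) + \left(1 + 3 \cdot \frac{1}{16}\right)^{2}} = \frac{1}{2400 + \left(1 + \frac{3}{16}\right)^{2}} = \frac{1}{2400 + \left(\frac{19}{16}\right)^{2}} = \frac{1}{2400 + \frac{361}{256}} = \frac{1}{\frac{614761}{256}} = \frac{256}{614761}$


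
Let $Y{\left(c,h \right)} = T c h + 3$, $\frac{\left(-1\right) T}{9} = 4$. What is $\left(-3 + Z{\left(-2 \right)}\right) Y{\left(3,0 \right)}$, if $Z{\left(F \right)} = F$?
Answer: $-15$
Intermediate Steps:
$T = -36$ ($T = \left(-9\right) 4 = -36$)
$Y{\left(c,h \right)} = 3 - 36 c h$ ($Y{\left(c,h \right)} = - 36 c h + 3 = 3 - 36 c h$)
$\left(-3 + Z{\left(-2 \right)}\right) Y{\left(3,0 \right)} = \left(-3 - 2\right) \left(3 - 108 \cdot 0\right) = - 5 \left(3 + 0\right) = \left(-5\right) 3 = -15$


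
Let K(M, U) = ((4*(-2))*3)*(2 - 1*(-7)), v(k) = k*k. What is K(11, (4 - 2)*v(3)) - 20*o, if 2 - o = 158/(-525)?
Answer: -27512/105 ≈ -262.02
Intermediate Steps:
v(k) = k²
o = 1208/525 (o = 2 - 158/(-525) = 2 - 158*(-1)/525 = 2 - 1*(-158/525) = 2 + 158/525 = 1208/525 ≈ 2.3010)
K(M, U) = -216 (K(M, U) = (-8*3)*(2 + 7) = -24*9 = -216)
K(11, (4 - 2)*v(3)) - 20*o = -216 - 20*1208/525 = -216 - 4832/105 = -27512/105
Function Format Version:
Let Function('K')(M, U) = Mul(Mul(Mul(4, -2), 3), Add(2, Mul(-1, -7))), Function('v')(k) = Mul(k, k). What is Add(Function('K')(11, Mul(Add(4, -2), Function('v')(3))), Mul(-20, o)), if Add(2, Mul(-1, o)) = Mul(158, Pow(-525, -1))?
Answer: Rational(-27512, 105) ≈ -262.02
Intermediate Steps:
Function('v')(k) = Pow(k, 2)
o = Rational(1208, 525) (o = Add(2, Mul(-1, Mul(158, Pow(-525, -1)))) = Add(2, Mul(-1, Mul(158, Rational(-1, 525)))) = Add(2, Mul(-1, Rational(-158, 525))) = Add(2, Rational(158, 525)) = Rational(1208, 525) ≈ 2.3010)
Function('K')(M, U) = -216 (Function('K')(M, U) = Mul(Mul(-8, 3), Add(2, 7)) = Mul(-24, 9) = -216)
Add(Function('K')(11, Mul(Add(4, -2), Function('v')(3))), Mul(-20, o)) = Add(-216, Mul(-20, Rational(1208, 525))) = Add(-216, Rational(-4832, 105)) = Rational(-27512, 105)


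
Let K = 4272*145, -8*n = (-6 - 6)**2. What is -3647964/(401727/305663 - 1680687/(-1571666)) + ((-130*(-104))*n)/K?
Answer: -1507719440186747727718/985171569489401 ≈ -1.5304e+6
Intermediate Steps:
n = -18 (n = -(-6 - 6)**2/8 = -1/8*(-12)**2 = -1/8*144 = -18)
K = 619440
-3647964/(401727/305663 - 1680687/(-1571666)) + ((-130*(-104))*n)/K = -3647964/(401727/305663 - 1680687/(-1571666)) + (-130*(-104)*(-18))/619440 = -3647964/(401727*(1/305663) - 1680687*(-1/1571666)) + (13520*(-18))*(1/619440) = -3647964/(401727/305663 + 1680687/1571666) - 243360*1/619440 = -3647964/1145104497663/480400144558 - 1014/2581 = -3647964*480400144558/1145104497663 - 1014/2581 = -584160810980793304/381701499221 - 1014/2581 = -1507719440186747727718/985171569489401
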